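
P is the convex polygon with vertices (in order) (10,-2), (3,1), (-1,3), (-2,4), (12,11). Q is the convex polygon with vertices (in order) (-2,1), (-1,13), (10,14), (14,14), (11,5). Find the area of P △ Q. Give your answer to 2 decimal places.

|P| = 88, |Q| = 144, |P∩Q| = 54.0501.
|P △ Q| = |P| + |Q| − 2·|P∩Q| = 88 + 144 − 108.1002 = 123.90.

123.90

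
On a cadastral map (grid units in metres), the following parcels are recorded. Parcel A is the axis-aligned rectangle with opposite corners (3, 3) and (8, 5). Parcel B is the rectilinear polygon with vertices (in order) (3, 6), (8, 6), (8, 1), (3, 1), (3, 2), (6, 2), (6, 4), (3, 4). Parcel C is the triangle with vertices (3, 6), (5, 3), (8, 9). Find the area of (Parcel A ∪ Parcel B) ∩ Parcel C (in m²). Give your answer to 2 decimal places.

The region (Parcel A ∪ Parcel B) ∩ Parcel C is the polygon with vertices (6.5,6), (5,3), (3,6).
By the shoelace formula its area is 5.25.

5.25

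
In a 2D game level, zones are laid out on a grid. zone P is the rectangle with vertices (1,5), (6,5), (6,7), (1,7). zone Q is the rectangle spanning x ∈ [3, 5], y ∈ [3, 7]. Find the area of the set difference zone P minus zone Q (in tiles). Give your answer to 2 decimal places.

|zone P∩zone Q|: x∈[3,5], y∈[5,7] → 2·2 = 4.
|zone P| = 10.
|zone P ∖ zone Q| = |zone P| − |zone P∩zone Q| = 10 − 4 = 6.00.

6.00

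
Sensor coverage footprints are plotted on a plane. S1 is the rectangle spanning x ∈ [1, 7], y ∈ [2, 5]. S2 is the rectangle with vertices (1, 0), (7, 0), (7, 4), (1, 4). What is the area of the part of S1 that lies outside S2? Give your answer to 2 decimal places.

|S1∩S2|: x∈[1,7], y∈[2,4] → 6·2 = 12.
|S1| = 18.
|S1 ∖ S2| = |S1| − |S1∩S2| = 18 − 12 = 6.00.

6.00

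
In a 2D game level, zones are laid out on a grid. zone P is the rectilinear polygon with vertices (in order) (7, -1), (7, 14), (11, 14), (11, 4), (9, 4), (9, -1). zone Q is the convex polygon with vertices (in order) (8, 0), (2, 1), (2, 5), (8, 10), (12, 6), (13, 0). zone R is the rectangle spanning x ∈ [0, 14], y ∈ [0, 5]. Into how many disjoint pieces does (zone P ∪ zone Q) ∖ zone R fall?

2

(zone P ∪ zone Q) ∖ zone R splits into 2 disjoint pieces (area 48, area 2).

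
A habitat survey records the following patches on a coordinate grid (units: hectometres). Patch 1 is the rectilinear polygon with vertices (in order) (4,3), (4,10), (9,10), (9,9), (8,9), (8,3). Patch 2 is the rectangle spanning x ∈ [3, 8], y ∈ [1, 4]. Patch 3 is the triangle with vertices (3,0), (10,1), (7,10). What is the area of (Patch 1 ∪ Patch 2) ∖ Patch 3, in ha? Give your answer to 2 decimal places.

|Patch 1 ∪ Patch 2| = 40.
|(Patch 1 ∪ Patch 2) ∩ Patch 3| = 23.7.
|(Patch 1 ∪ Patch 2) ∖ Patch 3| = 40 − 23.7 = 16.30.

16.30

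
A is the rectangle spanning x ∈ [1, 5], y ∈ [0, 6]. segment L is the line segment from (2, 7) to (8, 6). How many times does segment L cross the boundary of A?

The segment lies entirely outside A and never meets its boundary.

0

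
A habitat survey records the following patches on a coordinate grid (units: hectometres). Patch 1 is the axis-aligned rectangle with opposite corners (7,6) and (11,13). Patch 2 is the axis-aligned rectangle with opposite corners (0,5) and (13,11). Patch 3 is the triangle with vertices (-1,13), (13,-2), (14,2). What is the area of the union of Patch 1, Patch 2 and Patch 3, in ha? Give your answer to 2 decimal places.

By inclusion–exclusion:
Individual areas: |Patch 1| = 28, |Patch 2| = 78, |Patch 3| = 35.5.
|Patch 1∩Patch 2|: x∈[7,11], y∈[6,11] → 4·5 = 20.
|Patch 1∩Patch 3| = 0.8758.
|Patch 2∩Patch 3| = 12.9091.
|Patch 1∩Patch 2∩Patch 3| = 0.8758.
|Patch 1 ∪ Patch 2 ∪ Patch 3| = 141.5 − 33.7848 + 0.8758 = 108.59.

108.59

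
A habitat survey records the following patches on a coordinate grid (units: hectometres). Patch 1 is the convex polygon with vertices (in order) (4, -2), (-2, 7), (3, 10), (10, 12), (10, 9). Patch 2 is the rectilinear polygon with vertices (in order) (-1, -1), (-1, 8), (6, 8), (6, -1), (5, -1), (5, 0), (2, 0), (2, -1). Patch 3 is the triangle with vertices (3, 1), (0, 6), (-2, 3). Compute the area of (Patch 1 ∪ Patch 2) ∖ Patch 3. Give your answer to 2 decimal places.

89.92

|Patch 1 ∪ Patch 2| = 98.4667.
|(Patch 1 ∪ Patch 2) ∩ Patch 3| = 8.55.
|(Patch 1 ∪ Patch 2) ∖ Patch 3| = 98.4667 − 8.55 = 89.92.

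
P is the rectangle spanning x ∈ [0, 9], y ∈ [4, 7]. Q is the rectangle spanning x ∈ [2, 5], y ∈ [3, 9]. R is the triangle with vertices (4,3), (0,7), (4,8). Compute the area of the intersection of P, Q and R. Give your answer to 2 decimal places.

5.50

The intersection is the polygon with vertices (3,4), (2,5), (2,7), (4,7), (4,4).
By the shoelace formula its area is 5.50.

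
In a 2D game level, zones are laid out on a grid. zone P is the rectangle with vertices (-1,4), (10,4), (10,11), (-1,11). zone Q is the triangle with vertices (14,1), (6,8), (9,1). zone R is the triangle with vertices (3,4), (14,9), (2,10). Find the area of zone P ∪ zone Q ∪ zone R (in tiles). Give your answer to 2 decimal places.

By inclusion–exclusion:
Individual areas: |zone P| = 77, |zone Q| = 17.5, |zone R| = 35.5.
|zone P∩zone Q| = 5.5714.
|zone P∩zone R| = 31.197.
|zone Q∩zone R| = 1.3673.
|zone P∩zone Q∩zone R| = 1.3673.
|zone P ∪ zone Q ∪ zone R| = 130 − 38.1357 + 1.3673 = 93.23.

93.23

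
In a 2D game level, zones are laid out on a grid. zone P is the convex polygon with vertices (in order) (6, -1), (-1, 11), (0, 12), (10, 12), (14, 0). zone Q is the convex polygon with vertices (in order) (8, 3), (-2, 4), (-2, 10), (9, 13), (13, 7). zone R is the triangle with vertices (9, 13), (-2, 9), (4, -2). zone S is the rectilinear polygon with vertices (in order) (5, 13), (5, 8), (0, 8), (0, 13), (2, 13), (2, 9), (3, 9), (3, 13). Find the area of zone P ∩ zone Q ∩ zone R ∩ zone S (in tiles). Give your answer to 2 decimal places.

11.06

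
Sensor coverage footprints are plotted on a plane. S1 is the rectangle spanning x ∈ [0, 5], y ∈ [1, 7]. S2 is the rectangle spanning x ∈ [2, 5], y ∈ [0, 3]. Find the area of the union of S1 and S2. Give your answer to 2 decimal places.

By inclusion–exclusion:
Individual areas: |S1| = 30, |S2| = 9.
|S1∩S2|: x∈[2,5], y∈[1,3] → 3·2 = 6.
|S1 ∪ S2| = 39 − 6 = 33.00.

33.00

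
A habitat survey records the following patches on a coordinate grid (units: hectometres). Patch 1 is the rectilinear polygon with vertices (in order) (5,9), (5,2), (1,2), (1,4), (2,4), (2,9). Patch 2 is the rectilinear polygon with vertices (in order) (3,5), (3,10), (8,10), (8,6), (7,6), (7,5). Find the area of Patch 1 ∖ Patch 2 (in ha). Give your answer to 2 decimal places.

|Patch 1| = 23, |Patch 1∩Patch 2| = 8.
|Patch 1 ∖ Patch 2| = |Patch 1| − |Patch 1∩Patch 2| = 23 − 8 = 15.00.

15.00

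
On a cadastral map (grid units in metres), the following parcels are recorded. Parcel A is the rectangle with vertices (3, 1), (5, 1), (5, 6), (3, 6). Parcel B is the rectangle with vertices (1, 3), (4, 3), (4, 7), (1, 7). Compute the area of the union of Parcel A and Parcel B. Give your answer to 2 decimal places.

By inclusion–exclusion:
Individual areas: |Parcel A| = 10, |Parcel B| = 12.
|Parcel A∩Parcel B|: x∈[3,4], y∈[3,6] → 1·3 = 3.
|Parcel A ∪ Parcel B| = 22 − 3 = 19.00.

19.00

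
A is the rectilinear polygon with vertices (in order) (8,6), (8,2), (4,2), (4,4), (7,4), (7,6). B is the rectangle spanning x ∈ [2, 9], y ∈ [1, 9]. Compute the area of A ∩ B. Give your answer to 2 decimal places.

10.00

The intersection is the polygon with vertices (8,2), (4,2), (4,4), (7,4), (7,6), (8,6).
By the shoelace formula its area is 10.00.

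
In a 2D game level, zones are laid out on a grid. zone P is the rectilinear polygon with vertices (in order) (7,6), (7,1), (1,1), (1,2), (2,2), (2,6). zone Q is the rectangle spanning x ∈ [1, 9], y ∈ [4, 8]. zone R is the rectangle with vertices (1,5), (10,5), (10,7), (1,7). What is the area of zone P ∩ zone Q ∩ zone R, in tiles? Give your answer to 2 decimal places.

5.00

The intersection is the polygon with vertices (2,6), (7,6), (7,5), (2,5).
By the shoelace formula its area is 5.00.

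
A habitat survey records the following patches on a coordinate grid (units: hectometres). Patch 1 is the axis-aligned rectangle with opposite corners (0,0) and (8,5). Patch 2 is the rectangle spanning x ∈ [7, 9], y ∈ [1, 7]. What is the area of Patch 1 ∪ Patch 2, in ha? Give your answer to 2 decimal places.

By inclusion–exclusion:
Individual areas: |Patch 1| = 40, |Patch 2| = 12.
|Patch 1∩Patch 2|: x∈[7,8], y∈[1,5] → 1·4 = 4.
|Patch 1 ∪ Patch 2| = 52 − 4 = 48.00.

48.00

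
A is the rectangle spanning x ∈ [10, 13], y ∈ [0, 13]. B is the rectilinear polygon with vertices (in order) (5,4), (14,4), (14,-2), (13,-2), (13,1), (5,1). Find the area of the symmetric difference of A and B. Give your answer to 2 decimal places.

51.00

|A| = 39, |B| = 30, |A∩B| = 9.
|A △ B| = |A| + |B| − 2·|A∩B| = 39 + 30 − 18 = 51.00.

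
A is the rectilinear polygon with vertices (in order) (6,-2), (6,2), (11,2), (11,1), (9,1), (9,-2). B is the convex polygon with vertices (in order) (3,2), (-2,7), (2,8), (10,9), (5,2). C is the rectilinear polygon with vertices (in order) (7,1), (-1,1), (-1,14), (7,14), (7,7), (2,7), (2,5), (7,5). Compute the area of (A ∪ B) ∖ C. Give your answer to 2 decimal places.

29.36

|A ∪ B| = 58.
|(A ∪ B) ∩ C| = 28.6375.
|(A ∪ B) ∖ C| = 58 − 28.6375 = 29.36.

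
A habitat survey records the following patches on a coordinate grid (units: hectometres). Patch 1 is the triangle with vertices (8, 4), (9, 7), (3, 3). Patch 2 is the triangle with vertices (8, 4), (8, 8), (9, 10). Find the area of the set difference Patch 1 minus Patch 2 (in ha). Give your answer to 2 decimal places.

6.49

|Patch 1| = 7, |Patch 1∩Patch 2| = 0.5104.
|Patch 1 ∖ Patch 2| = |Patch 1| − |Patch 1∩Patch 2| = 7 − 0.5104 = 6.49.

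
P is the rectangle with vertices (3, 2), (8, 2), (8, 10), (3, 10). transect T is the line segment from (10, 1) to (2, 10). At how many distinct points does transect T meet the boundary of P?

The segment meets the boundary at (3,8.875), (8,3.25).

2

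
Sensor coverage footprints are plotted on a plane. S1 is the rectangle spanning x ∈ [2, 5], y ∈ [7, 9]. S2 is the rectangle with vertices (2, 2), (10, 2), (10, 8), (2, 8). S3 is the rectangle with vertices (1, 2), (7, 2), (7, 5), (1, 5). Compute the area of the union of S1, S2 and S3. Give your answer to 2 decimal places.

By inclusion–exclusion:
Individual areas: |S1| = 6, |S2| = 48, |S3| = 18.
|S1∩S2|: x∈[2,5], y∈[7,8] → 3·1 = 3.
|S1∩S3| = 0 (no overlap).
|S2∩S3|: x∈[2,7], y∈[2,5] → 5·3 = 15.
|S1∩S2∩S3| = 0.
|S1 ∪ S2 ∪ S3| = 72 − 18 + 0 = 54.00.

54.00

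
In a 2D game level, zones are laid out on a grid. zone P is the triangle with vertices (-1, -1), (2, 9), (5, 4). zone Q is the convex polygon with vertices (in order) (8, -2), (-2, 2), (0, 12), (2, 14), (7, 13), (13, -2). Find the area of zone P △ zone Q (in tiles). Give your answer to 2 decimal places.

|zone P| = 22.5, |zone Q| = 150.5, |zone P∩zone Q| = 20.6648.
|zone P △ zone Q| = |zone P| + |zone Q| − 2·|zone P∩zone Q| = 22.5 + 150.5 − 41.3296 = 131.67.

131.67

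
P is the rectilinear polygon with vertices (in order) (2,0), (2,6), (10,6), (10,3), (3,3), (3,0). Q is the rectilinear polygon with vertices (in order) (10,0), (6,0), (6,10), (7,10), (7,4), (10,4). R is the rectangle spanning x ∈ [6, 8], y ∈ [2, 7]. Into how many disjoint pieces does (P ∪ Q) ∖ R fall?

3

(P ∪ Q) ∖ R splits into 3 disjoint pieces (area 15, area 3, area 16).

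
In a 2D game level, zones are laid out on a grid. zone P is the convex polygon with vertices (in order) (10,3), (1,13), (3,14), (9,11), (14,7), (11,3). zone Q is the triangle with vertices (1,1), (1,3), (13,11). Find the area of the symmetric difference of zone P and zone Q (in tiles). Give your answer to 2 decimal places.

63.52

|zone P| = 57, |zone Q| = 12, |zone P∩zone Q| = 2.7402.
|zone P △ zone Q| = |zone P| + |zone Q| − 2·|zone P∩zone Q| = 57 + 12 − 5.4804 = 63.52.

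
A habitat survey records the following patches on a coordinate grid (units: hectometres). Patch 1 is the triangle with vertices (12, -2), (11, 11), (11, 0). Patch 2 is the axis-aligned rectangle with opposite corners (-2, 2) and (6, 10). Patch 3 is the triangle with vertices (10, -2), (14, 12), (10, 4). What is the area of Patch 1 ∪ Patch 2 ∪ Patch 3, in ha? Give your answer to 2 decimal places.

By inclusion–exclusion:
Individual areas: |Patch 1| = 5.5, |Patch 2| = 64, |Patch 3| = 12.
|Patch 1∩Patch 2| = 0.
|Patch 1∩Patch 3| = 1.9015.
|Patch 2∩Patch 3| = 0.
|Patch 1∩Patch 2∩Patch 3| = 0.
|Patch 1 ∪ Patch 2 ∪ Patch 3| = 81.5 − 1.9015 + 0 = 79.60.

79.60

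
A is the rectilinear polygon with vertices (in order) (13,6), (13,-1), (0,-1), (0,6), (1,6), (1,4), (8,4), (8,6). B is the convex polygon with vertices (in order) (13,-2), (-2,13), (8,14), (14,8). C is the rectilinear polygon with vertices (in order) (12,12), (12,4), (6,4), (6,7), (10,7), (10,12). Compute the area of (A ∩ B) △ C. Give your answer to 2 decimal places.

39.50

|A ∩ B| = 27.5.
|(A ∩ B) ∩ C| = 8.
|(A ∩ B) △ C| = 27.5 + 28 − 16 = 39.50.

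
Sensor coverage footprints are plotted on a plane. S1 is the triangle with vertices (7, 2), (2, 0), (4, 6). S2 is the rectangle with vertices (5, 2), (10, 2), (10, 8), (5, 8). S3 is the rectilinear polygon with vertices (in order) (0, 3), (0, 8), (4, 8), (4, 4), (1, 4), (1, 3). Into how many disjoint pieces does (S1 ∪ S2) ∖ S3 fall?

1

(S1 ∪ S2) ∖ S3 is a single connected region.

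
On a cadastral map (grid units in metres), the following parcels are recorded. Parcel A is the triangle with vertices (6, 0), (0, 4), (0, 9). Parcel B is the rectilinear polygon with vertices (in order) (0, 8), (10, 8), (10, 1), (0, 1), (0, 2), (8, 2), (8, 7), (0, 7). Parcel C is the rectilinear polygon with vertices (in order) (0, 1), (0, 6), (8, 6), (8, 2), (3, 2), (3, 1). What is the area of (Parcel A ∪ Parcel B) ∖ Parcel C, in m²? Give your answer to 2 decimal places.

29.42

|Parcel A ∪ Parcel B| = 42.75.
|(Parcel A ∪ Parcel B) ∩ Parcel C| = 13.3333.
|(Parcel A ∪ Parcel B) ∖ Parcel C| = 42.75 − 13.3333 = 29.42.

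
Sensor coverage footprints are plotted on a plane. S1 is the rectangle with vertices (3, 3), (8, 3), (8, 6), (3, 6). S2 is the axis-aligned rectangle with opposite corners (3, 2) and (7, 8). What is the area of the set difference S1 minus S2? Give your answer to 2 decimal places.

3.00

|S1∩S2|: x∈[3,7], y∈[3,6] → 4·3 = 12.
|S1| = 15.
|S1 ∖ S2| = |S1| − |S1∩S2| = 15 − 12 = 3.00.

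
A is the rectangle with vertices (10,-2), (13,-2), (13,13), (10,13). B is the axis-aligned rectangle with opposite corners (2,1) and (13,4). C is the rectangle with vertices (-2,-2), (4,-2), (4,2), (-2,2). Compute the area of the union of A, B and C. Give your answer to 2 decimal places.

By inclusion–exclusion:
Individual areas: |A| = 45, |B| = 33, |C| = 24.
|A∩B|: x∈[10,13], y∈[1,4] → 3·3 = 9.
|A∩C| = 0 (no overlap).
|B∩C|: x∈[2,4], y∈[1,2] → 2·1 = 2.
|A∩B∩C| = 0.
|A ∪ B ∪ C| = 102 − 11 + 0 = 91.00.

91.00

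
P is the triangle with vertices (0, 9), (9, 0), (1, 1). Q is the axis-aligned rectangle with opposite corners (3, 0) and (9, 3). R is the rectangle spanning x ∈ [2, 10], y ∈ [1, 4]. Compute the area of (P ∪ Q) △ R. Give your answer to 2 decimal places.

|P ∪ Q| = 38.25.
|(P ∪ Q) ∩ R| = 17.5.
|(P ∪ Q) △ R| = 38.25 + 24 − 35 = 27.25.

27.25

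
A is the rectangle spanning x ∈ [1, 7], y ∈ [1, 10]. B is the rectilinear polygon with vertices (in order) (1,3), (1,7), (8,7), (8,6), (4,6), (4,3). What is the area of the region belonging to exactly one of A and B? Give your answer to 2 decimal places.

40.00

|A| = 54, |B| = 16, |A∩B| = 15.
|A △ B| = |A| + |B| − 2·|A∩B| = 54 + 16 − 30 = 40.00.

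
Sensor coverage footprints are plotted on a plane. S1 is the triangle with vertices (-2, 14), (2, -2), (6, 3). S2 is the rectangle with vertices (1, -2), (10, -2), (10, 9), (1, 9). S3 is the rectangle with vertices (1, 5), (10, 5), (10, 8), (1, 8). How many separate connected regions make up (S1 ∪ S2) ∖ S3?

1

(S1 ∪ S2) ∖ S3 is a single connected region.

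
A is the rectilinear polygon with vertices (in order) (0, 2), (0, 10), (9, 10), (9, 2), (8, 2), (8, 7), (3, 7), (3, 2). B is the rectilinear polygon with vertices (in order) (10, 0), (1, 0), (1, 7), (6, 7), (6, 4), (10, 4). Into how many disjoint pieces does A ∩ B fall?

A ∩ B splits into 2 disjoint pieces (area 2, area 10).

2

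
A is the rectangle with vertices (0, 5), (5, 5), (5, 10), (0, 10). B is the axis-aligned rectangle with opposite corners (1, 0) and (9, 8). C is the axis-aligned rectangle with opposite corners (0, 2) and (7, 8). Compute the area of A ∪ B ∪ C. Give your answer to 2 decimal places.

80.00

By inclusion–exclusion:
Individual areas: |A| = 25, |B| = 64, |C| = 42.
|A∩B|: x∈[1,5], y∈[5,8] → 4·3 = 12.
|A∩C|: x∈[0,5], y∈[5,8] → 5·3 = 15.
|B∩C|: x∈[1,7], y∈[2,8] → 6·6 = 36.
|A∩B∩C| = 12.
|A ∪ B ∪ C| = 131 − 63 + 12 = 80.00.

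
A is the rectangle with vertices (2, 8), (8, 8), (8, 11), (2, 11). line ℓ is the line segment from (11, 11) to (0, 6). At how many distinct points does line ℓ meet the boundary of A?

The segment meets the boundary at (4.4,8), (8,9.636).

2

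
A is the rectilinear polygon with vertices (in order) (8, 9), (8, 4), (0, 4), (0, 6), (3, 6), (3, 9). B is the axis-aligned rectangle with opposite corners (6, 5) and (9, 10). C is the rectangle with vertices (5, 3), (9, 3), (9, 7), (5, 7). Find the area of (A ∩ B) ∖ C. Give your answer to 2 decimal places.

|A ∩ B| = 8.
|(A ∩ B) ∩ C| = 4.
|(A ∩ B) ∖ C| = 8 − 4 = 4.00.

4.00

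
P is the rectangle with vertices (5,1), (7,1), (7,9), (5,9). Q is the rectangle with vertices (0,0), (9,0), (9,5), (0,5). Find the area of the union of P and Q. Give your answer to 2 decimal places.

53.00

By inclusion–exclusion:
Individual areas: |P| = 16, |Q| = 45.
|P∩Q|: x∈[5,7], y∈[1,5] → 2·4 = 8.
|P ∪ Q| = 61 − 8 = 53.00.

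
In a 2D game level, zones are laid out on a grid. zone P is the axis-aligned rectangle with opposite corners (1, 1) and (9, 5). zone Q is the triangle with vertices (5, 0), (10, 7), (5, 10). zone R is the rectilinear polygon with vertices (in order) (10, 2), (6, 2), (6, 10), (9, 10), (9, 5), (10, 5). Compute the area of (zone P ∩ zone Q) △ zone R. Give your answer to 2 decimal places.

26.57

|zone P ∩ zone Q| = 8.5714.
|(zone P ∩ zone Q) ∩ zone R| = 4.5.
|(zone P ∩ zone Q) △ zone R| = 8.5714 + 27 − 9 = 26.57.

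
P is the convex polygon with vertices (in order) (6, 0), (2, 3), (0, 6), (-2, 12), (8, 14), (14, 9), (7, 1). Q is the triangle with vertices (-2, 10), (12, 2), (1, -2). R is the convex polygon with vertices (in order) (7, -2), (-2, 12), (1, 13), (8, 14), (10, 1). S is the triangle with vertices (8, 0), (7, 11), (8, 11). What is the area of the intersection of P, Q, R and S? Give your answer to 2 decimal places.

0.69

The intersection is the polygon with vertices (7.824,1.941), (7.589,4.521), (8,4.286), (8,2.143).
By the shoelace formula its area is 0.69.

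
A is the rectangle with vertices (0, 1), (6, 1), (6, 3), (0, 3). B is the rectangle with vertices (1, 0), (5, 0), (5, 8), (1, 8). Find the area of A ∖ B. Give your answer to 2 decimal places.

4.00

|A∩B|: x∈[1,5], y∈[1,3] → 4·2 = 8.
|A| = 12.
|A ∖ B| = |A| − |A∩B| = 12 − 8 = 4.00.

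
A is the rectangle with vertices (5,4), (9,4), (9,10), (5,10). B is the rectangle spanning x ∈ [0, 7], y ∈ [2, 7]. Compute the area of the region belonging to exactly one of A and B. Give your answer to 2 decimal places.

|A∩B|: x∈[5,7], y∈[4,7] → 2·3 = 6.
|A △ B| = |A| + |B| − 2·|A∩B| = 24 + 35 − 12 = 47.00.

47.00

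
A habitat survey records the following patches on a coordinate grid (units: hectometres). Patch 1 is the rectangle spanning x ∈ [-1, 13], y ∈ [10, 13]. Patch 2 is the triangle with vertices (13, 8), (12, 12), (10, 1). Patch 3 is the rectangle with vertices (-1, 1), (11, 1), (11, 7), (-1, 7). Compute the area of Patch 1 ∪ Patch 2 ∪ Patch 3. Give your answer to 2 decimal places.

121.05

By inclusion–exclusion:
Individual areas: |Patch 1| = 42, |Patch 2| = 9.5, |Patch 3| = 72.
|Patch 1∩Patch 2| = 0.8636.
|Patch 1∩Patch 3| = 0 (no overlap).
|Patch 2∩Patch 3| = 1.5833.
|Patch 1∩Patch 2∩Patch 3| = 0.
|Patch 1 ∪ Patch 2 ∪ Patch 3| = 123.5 − 2.447 + 0 = 121.05.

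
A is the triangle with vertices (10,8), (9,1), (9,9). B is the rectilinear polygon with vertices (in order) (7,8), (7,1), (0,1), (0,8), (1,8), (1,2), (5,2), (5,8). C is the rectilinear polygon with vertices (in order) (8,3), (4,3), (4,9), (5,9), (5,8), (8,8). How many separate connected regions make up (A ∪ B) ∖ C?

(A ∪ B) ∖ C splits into 2 disjoint pieces (area 4, area 15).

2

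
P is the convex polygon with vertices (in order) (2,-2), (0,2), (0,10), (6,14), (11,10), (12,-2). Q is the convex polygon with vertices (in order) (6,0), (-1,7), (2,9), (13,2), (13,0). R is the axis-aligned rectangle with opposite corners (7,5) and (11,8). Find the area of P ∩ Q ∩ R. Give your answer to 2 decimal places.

The intersection is the polygon with vertices (8.286,5), (7,5), (7,5.818).
By the shoelace formula its area is 0.53.

0.53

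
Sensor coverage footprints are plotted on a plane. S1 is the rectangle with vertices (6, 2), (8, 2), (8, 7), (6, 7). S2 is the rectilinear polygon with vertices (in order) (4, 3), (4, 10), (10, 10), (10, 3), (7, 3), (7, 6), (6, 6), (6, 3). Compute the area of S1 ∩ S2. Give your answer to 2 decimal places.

5.00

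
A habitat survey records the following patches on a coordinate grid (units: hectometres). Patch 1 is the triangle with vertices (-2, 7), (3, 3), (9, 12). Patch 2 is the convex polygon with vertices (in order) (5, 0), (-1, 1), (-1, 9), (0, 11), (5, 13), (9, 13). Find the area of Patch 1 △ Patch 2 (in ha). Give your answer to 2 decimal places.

|Patch 1| = 34.5, |Patch 2| = 93, |Patch 1∩Patch 2| = 33.7659.
|Patch 1 △ Patch 2| = |Patch 1| + |Patch 2| − 2·|Patch 1∩Patch 2| = 34.5 + 93 − 67.5317 = 59.97.

59.97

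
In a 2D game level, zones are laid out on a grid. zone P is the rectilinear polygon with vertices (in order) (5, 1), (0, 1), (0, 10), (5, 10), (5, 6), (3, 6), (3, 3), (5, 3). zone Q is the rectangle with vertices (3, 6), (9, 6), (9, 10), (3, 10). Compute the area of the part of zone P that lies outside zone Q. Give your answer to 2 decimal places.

|zone P| = 39, |zone P∩zone Q| = 8.
|zone P ∖ zone Q| = |zone P| − |zone P∩zone Q| = 39 − 8 = 31.00.

31.00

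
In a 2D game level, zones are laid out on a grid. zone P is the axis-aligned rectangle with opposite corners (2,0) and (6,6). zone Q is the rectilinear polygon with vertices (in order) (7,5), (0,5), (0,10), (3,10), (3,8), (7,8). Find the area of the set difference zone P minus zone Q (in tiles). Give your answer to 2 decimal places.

|zone P| = 24, |zone P∩zone Q| = 4.
|zone P ∖ zone Q| = |zone P| − |zone P∩zone Q| = 24 − 4 = 20.00.

20.00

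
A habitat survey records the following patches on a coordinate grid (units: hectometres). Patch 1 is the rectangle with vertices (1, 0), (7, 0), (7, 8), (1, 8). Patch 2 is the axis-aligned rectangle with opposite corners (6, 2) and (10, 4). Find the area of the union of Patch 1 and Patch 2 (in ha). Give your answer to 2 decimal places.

By inclusion–exclusion:
Individual areas: |Patch 1| = 48, |Patch 2| = 8.
|Patch 1∩Patch 2|: x∈[6,7], y∈[2,4] → 1·2 = 2.
|Patch 1 ∪ Patch 2| = 56 − 2 = 54.00.

54.00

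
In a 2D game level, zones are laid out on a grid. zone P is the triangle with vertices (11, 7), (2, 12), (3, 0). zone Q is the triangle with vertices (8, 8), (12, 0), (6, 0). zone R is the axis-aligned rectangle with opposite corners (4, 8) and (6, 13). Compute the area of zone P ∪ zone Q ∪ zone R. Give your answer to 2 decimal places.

76.45

By inclusion–exclusion:
Individual areas: |zone P| = 51.5, |zone Q| = 24, |zone R| = 10.
|zone P∩zone Q| = 4.3878.
|zone P∩zone R| = 4.6667.
|zone Q∩zone R| = 0.
|zone P∩zone Q∩zone R| = 0.
|zone P ∪ zone Q ∪ zone R| = 85.5 − 9.0545 + 0 = 76.45.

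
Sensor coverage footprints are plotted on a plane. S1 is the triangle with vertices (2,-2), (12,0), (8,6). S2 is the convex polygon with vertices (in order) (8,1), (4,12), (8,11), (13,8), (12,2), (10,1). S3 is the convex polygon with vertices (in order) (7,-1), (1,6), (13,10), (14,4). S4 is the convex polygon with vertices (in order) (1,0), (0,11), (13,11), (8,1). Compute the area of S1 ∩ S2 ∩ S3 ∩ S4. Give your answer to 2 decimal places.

The intersection is the polygon with vertices (6.776,4.367), (8,6), (9.429,3.857), (8,1).
By the shoelace formula its area is 6.63.

6.63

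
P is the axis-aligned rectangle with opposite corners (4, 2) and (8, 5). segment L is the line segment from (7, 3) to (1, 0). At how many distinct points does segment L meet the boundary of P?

1

The segment meets the boundary at (5,2).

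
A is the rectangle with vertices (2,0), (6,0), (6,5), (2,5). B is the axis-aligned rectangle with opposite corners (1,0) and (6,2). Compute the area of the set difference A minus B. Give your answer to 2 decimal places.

|A∩B|: x∈[2,6], y∈[0,2] → 4·2 = 8.
|A| = 20.
|A ∖ B| = |A| − |A∩B| = 20 − 8 = 12.00.

12.00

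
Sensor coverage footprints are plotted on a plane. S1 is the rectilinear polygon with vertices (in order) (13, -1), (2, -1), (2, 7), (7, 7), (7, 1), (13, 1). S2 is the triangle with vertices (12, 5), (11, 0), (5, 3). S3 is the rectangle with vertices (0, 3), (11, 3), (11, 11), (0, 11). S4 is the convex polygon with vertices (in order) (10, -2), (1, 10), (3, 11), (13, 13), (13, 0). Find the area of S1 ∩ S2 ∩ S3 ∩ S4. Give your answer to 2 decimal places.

The intersection is the polygon with vertices (7,3), (6.25,3), (6.029,3.294), (7,3.571).
By the shoelace formula its area is 0.39.

0.39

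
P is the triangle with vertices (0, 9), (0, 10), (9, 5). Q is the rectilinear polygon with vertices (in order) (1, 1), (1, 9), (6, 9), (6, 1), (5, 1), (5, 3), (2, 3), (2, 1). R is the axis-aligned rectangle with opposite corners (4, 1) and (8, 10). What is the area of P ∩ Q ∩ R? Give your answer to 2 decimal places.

The intersection is the polygon with vertices (6,6.333), (4,7.222), (4,7.778), (6,6.667).
By the shoelace formula its area is 0.89.

0.89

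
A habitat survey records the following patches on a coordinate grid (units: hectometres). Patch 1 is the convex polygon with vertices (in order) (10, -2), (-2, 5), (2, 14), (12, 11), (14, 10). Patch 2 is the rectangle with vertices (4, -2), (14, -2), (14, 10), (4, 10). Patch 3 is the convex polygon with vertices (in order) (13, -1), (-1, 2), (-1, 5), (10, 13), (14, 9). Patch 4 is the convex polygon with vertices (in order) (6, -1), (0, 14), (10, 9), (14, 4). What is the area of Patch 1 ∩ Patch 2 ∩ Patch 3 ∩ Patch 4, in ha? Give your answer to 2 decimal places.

63.54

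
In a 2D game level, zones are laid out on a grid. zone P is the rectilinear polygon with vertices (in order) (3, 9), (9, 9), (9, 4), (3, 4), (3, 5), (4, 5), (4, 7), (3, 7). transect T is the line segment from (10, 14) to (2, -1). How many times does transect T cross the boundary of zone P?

2

The segment meets the boundary at (4.667,4), (7.333,9).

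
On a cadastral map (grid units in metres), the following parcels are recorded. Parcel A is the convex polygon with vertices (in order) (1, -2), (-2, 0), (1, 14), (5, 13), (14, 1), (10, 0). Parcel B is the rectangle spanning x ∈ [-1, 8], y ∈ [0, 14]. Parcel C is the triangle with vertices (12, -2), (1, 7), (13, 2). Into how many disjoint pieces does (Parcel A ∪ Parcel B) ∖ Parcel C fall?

1

(Parcel A ∪ Parcel B) ∖ Parcel C is a single connected region.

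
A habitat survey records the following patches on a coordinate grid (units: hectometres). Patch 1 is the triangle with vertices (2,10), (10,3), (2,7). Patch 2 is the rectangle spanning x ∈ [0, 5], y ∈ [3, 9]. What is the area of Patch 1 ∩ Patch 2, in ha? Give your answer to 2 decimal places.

The intersection is the polygon with vertices (5,7.375), (5,5.5), (2,7), (2,9), (3.143,9).
By the shoelace formula its area is 6.74.

6.74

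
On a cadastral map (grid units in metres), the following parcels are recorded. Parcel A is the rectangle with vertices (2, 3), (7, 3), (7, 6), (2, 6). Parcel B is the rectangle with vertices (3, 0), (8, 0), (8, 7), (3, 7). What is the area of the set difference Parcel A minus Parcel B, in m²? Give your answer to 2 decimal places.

|Parcel A∩Parcel B|: x∈[3,7], y∈[3,6] → 4·3 = 12.
|Parcel A| = 15.
|Parcel A ∖ Parcel B| = |Parcel A| − |Parcel A∩Parcel B| = 15 − 12 = 3.00.

3.00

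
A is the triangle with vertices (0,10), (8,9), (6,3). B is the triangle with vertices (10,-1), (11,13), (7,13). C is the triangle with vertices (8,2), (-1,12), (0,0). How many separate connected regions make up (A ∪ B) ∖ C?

1

(A ∪ B) ∖ C is a single connected region.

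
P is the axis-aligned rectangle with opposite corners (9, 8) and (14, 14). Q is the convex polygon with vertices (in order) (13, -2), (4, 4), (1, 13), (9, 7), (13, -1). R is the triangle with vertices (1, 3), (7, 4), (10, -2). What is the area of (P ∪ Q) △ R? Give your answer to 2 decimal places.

|P ∪ Q| = 87.5.
|(P ∪ Q) ∩ R| = 3.9.
|(P ∪ Q) △ R| = 87.5 + 19.5 − 7.8 = 99.20.

99.20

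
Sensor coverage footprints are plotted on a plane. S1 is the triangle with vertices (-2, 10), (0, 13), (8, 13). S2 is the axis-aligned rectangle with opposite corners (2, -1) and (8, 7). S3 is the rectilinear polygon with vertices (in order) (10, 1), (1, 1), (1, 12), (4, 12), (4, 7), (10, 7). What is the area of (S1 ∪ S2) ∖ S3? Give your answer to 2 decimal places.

|S1 ∪ S2| = 60.
|(S1 ∪ S2) ∩ S3| = 37.95.
|(S1 ∪ S2) ∖ S3| = 60 − 37.95 = 22.05.

22.05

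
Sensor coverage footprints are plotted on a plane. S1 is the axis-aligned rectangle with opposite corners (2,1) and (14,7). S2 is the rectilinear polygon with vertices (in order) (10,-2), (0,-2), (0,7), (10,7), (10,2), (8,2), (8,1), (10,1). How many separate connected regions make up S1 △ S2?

1

S1 △ S2 is a single connected region.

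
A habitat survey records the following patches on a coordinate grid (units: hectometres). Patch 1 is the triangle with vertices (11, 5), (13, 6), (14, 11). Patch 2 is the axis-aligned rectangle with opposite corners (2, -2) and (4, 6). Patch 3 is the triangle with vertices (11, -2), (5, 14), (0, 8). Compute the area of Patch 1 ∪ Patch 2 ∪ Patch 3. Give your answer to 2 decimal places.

77.03

By inclusion–exclusion:
Individual areas: |Patch 1| = 4.5, |Patch 2| = 16, |Patch 3| = 58.
|Patch 1∩Patch 2| = 0.
|Patch 1∩Patch 3| = 0.
|Patch 2∩Patch 3| = 1.4727.
|Patch 1∩Patch 2∩Patch 3| = 0.
|Patch 1 ∪ Patch 2 ∪ Patch 3| = 78.5 − 1.4727 + 0 = 77.03.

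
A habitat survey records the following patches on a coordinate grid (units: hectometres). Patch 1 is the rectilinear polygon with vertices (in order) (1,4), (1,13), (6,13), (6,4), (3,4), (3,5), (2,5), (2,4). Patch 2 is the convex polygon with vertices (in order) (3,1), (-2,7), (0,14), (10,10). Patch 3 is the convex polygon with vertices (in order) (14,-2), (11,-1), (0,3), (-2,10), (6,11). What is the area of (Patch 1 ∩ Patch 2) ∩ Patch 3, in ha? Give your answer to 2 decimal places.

|Patch 1 ∩ Patch 2| = 41.2643.
|(Patch 1 ∩ Patch 2) ∩ Patch 3| = 32.15.

32.15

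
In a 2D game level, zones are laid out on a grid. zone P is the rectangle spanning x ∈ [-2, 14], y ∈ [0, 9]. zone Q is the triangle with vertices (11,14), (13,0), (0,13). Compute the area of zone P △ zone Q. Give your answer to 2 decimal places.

152.57

|zone P| = 144, |zone Q| = 78, |zone P∩zone Q| = 34.7143.
|zone P △ zone Q| = |zone P| + |zone Q| − 2·|zone P∩zone Q| = 144 + 78 − 69.4286 = 152.57.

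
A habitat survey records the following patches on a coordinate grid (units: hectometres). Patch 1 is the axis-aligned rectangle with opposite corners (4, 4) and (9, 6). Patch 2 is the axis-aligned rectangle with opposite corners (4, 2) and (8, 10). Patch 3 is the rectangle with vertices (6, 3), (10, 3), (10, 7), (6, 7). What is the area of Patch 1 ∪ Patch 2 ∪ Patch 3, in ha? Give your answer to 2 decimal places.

By inclusion–exclusion:
Individual areas: |Patch 1| = 10, |Patch 2| = 32, |Patch 3| = 16.
|Patch 1∩Patch 2|: x∈[4,8], y∈[4,6] → 4·2 = 8.
|Patch 1∩Patch 3|: x∈[6,9], y∈[4,6] → 3·2 = 6.
|Patch 2∩Patch 3|: x∈[6,8], y∈[3,7] → 2·4 = 8.
|Patch 1∩Patch 2∩Patch 3| = 4.
|Patch 1 ∪ Patch 2 ∪ Patch 3| = 58 − 22 + 4 = 40.00.

40.00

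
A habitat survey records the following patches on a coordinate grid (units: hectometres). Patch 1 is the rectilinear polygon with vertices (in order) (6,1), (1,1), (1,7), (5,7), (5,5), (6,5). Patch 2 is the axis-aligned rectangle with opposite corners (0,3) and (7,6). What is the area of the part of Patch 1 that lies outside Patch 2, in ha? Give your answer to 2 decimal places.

14.00

|Patch 1| = 28, |Patch 1∩Patch 2| = 14.
|Patch 1 ∖ Patch 2| = |Patch 1| − |Patch 1∩Patch 2| = 28 − 14 = 14.00.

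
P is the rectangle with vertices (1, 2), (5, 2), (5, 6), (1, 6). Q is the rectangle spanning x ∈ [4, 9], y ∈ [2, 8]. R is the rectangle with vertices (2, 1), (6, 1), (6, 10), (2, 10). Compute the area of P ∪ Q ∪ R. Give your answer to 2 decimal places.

58.00

By inclusion–exclusion:
Individual areas: |P| = 16, |Q| = 30, |R| = 36.
|P∩Q|: x∈[4,5], y∈[2,6] → 1·4 = 4.
|P∩R|: x∈[2,5], y∈[2,6] → 3·4 = 12.
|Q∩R|: x∈[4,6], y∈[2,8] → 2·6 = 12.
|P∩Q∩R| = 4.
|P ∪ Q ∪ R| = 82 − 28 + 4 = 58.00.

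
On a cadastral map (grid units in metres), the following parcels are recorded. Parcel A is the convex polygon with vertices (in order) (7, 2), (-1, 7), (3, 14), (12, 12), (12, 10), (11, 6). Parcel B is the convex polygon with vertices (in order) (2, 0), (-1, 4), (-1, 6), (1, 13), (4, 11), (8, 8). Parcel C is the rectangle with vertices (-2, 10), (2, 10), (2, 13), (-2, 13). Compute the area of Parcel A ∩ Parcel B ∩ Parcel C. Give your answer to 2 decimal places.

1.45

The intersection is the polygon with vertices (2,12.25), (2,10), (0.714,10).
By the shoelace formula its area is 1.45.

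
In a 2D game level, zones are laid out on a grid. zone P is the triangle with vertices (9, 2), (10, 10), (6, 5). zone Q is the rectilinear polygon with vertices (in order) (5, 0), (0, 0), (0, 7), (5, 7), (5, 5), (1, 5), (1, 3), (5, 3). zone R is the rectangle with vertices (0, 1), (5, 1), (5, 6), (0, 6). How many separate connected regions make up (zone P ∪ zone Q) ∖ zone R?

(zone P ∪ zone Q) ∖ zone R splits into 3 disjoint pieces (area 13.5, area 5, area 5).

3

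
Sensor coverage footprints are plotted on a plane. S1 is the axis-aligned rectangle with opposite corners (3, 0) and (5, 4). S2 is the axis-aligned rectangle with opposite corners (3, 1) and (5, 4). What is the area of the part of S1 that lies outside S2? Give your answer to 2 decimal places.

|S1∩S2|: x∈[3,5], y∈[1,4] → 2·3 = 6.
|S1| = 8.
|S1 ∖ S2| = |S1| − |S1∩S2| = 8 − 6 = 2.00.

2.00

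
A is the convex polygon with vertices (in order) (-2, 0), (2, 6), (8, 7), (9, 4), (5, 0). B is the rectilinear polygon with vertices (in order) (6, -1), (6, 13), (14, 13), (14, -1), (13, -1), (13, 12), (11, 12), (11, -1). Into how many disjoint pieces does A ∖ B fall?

A ∖ B is a single connected region.

1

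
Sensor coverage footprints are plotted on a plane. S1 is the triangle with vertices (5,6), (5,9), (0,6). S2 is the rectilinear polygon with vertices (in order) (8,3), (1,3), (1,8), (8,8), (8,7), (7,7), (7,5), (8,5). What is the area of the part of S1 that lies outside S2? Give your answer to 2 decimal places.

|S1| = 7.5, |S1∩S2| = 6.3667.
|S1 ∖ S2| = |S1| − |S1∩S2| = 7.5 − 6.3667 = 1.13.

1.13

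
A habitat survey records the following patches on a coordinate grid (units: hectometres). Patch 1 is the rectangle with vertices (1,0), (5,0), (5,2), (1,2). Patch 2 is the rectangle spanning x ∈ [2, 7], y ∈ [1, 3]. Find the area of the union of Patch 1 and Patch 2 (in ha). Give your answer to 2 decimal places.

15.00

By inclusion–exclusion:
Individual areas: |Patch 1| = 8, |Patch 2| = 10.
|Patch 1∩Patch 2|: x∈[2,5], y∈[1,2] → 3·1 = 3.
|Patch 1 ∪ Patch 2| = 18 − 3 = 15.00.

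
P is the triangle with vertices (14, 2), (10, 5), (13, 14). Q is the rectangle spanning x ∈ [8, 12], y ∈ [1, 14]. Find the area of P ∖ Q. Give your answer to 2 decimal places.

15.00

|P| = 22.5, |P∩Q| = 7.5.
|P ∖ Q| = |P| − |P∩Q| = 22.5 − 7.5 = 15.00.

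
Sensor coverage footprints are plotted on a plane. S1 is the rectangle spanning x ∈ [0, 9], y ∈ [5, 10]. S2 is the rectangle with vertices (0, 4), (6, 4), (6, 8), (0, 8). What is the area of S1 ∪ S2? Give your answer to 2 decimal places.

By inclusion–exclusion:
Individual areas: |S1| = 45, |S2| = 24.
|S1∩S2|: x∈[0,6], y∈[5,8] → 6·3 = 18.
|S1 ∪ S2| = 69 − 18 = 51.00.

51.00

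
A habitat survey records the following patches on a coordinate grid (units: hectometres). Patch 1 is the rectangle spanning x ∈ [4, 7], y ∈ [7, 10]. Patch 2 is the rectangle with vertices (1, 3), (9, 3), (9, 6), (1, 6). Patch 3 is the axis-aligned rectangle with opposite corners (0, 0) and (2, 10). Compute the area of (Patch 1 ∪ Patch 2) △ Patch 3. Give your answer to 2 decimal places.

|Patch 1 ∪ Patch 2| = 33.
|(Patch 1 ∪ Patch 2) ∩ Patch 3| = 3.
|(Patch 1 ∪ Patch 2) △ Patch 3| = 33 + 20 − 6 = 47.00.

47.00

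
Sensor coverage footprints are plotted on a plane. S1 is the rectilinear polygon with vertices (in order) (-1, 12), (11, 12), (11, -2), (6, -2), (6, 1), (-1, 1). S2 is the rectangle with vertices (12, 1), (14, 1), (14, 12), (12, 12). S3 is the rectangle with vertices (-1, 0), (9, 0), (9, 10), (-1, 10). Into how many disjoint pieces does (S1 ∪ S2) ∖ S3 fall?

2

(S1 ∪ S2) ∖ S3 splits into 2 disjoint pieces (area 54, area 22).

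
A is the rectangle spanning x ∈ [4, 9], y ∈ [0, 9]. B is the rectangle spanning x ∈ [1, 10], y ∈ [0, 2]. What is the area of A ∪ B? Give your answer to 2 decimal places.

53.00

By inclusion–exclusion:
Individual areas: |A| = 45, |B| = 18.
|A∩B|: x∈[4,9], y∈[0,2] → 5·2 = 10.
|A ∪ B| = 63 − 10 = 53.00.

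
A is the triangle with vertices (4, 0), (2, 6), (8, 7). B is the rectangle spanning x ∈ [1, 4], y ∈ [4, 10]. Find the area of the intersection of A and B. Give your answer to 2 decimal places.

3.67

The intersection is the polygon with vertices (2,6), (4,6.333), (4,4), (2.667,4).
By the shoelace formula its area is 3.67.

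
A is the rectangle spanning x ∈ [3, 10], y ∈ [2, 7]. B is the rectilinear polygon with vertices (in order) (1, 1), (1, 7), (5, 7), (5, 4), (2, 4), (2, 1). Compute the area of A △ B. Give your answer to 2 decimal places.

|A| = 35, |B| = 15, |A∩B| = 6.
|A △ B| = |A| + |B| − 2·|A∩B| = 35 + 15 − 12 = 38.00.

38.00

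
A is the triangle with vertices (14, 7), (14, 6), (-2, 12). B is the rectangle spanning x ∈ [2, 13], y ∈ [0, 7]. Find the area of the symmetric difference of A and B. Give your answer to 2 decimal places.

83.96

|A| = 8, |B| = 77, |A∩B| = 0.5208.
|A △ B| = |A| + |B| − 2·|A∩B| = 8 + 77 − 1.0417 = 83.96.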